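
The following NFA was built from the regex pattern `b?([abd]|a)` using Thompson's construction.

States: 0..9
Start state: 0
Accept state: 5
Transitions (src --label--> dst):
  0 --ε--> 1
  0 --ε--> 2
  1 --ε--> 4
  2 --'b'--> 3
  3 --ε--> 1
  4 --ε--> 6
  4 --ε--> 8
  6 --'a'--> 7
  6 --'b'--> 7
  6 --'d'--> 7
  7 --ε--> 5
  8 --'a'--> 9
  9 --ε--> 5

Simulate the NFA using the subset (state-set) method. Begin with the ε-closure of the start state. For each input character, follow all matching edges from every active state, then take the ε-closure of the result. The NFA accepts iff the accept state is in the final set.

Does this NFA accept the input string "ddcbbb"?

initial (ε-close {0}): {0,1,2,4,6,8}
'd' @ 1: {5,7}  (accept∈set)
'd' @ 2: {}  — dead — no transitions
rest 'cbbb' ignored (set empty)
after full input: {}  (accept=5 not in)

Answer: REJECT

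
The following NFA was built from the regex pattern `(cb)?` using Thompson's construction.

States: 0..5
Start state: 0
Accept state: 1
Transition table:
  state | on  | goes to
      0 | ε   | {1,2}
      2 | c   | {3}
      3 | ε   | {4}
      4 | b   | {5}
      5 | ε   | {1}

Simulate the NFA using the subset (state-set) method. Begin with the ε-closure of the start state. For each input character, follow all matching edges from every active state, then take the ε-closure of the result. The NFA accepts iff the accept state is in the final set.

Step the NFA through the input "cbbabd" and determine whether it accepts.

Answer: REJECT

Trace:
initial (ε-close {0}): {0,1,2}
'c' @ 1: {3,4}
'b' @ 2: {1,5}  (accept∈set)
'b' @ 3: {}  — no active states
rest 'abd' ignored (set empty)
after full input: {}  (accept=1 not in)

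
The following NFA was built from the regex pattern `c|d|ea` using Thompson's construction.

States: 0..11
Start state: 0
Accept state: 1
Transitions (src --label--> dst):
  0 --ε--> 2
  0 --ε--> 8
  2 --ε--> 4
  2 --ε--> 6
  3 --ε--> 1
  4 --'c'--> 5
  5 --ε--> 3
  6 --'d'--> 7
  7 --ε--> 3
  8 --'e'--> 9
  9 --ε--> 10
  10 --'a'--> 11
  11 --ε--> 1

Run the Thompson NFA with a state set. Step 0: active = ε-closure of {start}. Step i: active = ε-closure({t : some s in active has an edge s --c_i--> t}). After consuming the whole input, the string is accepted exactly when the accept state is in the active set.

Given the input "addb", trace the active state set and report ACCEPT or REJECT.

S₀ = ε-closure({0}) = {0,2,4,6,8}
'a' @ 1: {}  — dead — no transitions
rest 'ddb' ignored (set empty)
end set {} — state 1 not in

Answer: REJECT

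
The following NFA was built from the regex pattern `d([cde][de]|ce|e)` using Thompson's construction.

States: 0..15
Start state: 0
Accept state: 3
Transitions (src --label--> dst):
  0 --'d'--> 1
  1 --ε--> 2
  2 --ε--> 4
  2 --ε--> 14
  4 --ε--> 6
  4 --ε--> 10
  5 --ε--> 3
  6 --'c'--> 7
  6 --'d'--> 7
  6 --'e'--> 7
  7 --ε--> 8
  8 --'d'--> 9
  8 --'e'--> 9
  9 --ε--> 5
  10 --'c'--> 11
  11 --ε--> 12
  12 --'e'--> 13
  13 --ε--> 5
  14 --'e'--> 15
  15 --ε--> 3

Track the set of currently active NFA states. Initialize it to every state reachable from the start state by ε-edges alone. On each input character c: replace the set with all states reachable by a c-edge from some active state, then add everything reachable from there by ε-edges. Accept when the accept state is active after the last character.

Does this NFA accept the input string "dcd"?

Answer: ACCEPT

Steps:
start: ε-closure({0}) = {0}
'd' @ 1: {1,2,4,6,10,14}
'c' @ 2: {7,8,11,12}
'd' @ 3: {3,5,9}  [accepting]
end set {3,5,9} — state 3 in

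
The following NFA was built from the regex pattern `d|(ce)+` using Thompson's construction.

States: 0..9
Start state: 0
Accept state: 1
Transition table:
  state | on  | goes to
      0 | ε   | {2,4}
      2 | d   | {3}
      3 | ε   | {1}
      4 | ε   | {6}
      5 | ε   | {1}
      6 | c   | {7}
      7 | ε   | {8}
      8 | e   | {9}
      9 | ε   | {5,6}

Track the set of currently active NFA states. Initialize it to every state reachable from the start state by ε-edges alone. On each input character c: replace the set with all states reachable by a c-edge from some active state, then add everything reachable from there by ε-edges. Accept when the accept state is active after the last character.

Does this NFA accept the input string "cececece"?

start: ε-closure({0}) = {0,2,4,6}
'c' @ 1: {7,8}
'e' @ 2: {1,5,6,9}  [accepting]
'c' @ 3: {7,8}
'e' @ 4: {1,5,6,9}  [accepting]
'c' @ 5: {7,8}
'e' @ 6: {1,5,6,9}  [accepting]
'c' @ 7: {7,8}
'e' @ 8: {1,5,6,9}  [accepting]
final: {1,5,6,9}; accept 1 in set

Answer: ACCEPT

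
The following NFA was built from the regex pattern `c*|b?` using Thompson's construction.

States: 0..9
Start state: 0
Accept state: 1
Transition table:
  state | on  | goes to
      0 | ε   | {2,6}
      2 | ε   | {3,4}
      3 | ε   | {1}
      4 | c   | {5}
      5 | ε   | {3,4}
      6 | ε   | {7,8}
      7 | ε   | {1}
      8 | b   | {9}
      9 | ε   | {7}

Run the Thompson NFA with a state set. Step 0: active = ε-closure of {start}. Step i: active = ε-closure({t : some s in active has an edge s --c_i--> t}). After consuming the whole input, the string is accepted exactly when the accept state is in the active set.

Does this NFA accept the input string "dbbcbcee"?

S₀ = ε-closure({0}) = {0,1,2,3,4,6,7,8}
'd' @ 1: {}  — state set empty
rest 'bbcbcee' ignored (set empty)
end set {} — state 1 not in

Answer: REJECT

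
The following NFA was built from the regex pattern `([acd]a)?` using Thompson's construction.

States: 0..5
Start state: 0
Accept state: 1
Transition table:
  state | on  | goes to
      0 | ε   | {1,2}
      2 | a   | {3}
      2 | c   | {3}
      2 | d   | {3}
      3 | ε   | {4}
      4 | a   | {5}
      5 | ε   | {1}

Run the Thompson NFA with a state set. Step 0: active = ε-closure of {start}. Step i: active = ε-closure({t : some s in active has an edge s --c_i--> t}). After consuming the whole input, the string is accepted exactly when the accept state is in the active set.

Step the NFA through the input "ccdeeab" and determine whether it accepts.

start: ε-closure({0}) = {0,1,2}
'c' @ 1: {3,4}
'c' @ 2: {}  — no active states
rest 'deeab' ignored (set empty)
after full input: {}  (accept=1 not in)

Answer: REJECT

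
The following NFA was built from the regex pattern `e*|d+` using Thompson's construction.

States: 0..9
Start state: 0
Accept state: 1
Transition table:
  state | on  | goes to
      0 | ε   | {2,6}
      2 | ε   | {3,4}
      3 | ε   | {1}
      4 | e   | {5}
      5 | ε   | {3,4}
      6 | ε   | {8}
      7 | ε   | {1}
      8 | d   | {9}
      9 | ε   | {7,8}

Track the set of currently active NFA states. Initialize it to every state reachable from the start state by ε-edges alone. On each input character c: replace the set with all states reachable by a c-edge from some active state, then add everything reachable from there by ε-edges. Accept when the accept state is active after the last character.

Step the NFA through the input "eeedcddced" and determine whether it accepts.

start: ε-closure({0}) = {0,1,2,3,4,6,8}
'e' @ 1: {1,3,4,5}  (accept∈set)
'e' @ 2: {1,3,4,5}  (accept∈set)
'e' @ 3: {1,3,4,5}  (accept∈set)
'd' @ 4: {}  — dead — no transitions
rest 'cddced' ignored (set empty)
end set {} — state 1 not in

Answer: REJECT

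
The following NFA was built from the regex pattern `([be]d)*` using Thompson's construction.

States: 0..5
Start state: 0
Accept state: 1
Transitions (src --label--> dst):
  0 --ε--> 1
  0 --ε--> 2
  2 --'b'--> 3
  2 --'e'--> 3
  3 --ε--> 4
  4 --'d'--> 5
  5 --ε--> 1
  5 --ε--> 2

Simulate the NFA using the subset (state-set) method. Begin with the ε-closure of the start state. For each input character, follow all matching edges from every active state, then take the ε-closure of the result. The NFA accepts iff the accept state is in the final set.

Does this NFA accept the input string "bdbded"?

Answer: ACCEPT

Steps:
start: ε-closure({0}) = {0,1,2}
'b' @ 1: {3,4}
'd' @ 2: {1,2,5}  [accepting]
'b' @ 3: {3,4}
'd' @ 4: {1,2,5}  [accepting]
'e' @ 5: {3,4}
'd' @ 6: {1,2,5}  [accepting]
final: {1,2,5}; accept 1 in set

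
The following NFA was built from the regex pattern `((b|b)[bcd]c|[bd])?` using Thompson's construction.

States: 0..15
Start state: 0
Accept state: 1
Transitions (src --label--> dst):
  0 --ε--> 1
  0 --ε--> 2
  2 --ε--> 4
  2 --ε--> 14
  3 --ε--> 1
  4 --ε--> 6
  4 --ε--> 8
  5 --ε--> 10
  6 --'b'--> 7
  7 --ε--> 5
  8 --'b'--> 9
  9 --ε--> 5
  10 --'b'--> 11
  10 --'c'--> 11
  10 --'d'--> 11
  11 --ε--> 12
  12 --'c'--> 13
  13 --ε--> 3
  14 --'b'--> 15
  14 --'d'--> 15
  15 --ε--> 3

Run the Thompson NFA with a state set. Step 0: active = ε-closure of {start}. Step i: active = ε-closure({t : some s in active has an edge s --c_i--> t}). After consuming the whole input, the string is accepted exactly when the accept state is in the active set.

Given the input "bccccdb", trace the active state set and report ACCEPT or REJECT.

Answer: REJECT

Trace:
start: ε-closure({0}) = {0,1,2,4,6,8,14}
'b' @ 1: {1,3,5,7,9,10,15}  ✓accept
'c' @ 2: {11,12}
'c' @ 3: {1,3,13}  ✓accept
'c' @ 4: {}  — state set empty
rest 'cdb' ignored (set empty)
after full input: {}  (accept=1 not in)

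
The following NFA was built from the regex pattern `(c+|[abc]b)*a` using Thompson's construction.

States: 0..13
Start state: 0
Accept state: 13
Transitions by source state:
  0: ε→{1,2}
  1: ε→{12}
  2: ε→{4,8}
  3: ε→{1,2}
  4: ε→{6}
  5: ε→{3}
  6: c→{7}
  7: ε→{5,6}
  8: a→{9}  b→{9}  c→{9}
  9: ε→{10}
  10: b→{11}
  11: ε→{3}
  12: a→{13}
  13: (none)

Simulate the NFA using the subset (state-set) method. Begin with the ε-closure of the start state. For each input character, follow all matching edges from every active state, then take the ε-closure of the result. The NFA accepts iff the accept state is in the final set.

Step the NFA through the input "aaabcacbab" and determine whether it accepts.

Answer: REJECT

Trace:
initial (ε-close {0}): {0,1,2,4,6,8,12}
'a' @ 1: {9,10,13}  ✓accept
'a' @ 2: {}  — no active states
rest 'abcacbab' ignored (set empty)
after full input: {}  (accept=13 not in)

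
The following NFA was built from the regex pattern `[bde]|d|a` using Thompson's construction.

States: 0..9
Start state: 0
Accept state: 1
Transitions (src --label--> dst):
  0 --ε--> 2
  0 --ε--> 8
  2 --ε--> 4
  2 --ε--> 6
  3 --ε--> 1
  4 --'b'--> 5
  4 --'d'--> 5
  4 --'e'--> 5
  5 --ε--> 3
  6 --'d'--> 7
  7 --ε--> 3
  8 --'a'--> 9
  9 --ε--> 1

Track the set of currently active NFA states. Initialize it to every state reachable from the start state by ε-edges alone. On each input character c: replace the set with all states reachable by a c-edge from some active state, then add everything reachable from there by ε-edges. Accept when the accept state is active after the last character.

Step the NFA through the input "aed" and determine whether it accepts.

Answer: REJECT

Derivation:
S₀ = ε-closure({0}) = {0,2,4,6,8}
'a' @ 1: {1,9}  [accepting]
'e' @ 2: {}  — dead — no transitions
rest 'd' ignored (set empty)
after full input: {}  (accept=1 not in)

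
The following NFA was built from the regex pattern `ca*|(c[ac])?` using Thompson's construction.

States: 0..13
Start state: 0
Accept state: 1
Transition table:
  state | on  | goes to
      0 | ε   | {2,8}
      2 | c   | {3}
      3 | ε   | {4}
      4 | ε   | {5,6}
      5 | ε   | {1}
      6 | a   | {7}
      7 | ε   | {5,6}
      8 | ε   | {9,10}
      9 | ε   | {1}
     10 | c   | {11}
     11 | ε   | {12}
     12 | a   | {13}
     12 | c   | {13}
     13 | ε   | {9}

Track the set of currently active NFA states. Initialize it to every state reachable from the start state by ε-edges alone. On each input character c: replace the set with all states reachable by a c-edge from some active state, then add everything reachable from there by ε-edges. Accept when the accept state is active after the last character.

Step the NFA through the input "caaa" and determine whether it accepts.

start: ε-closure({0}) = {0,1,2,8,9,10}
'c' @ 1: {1,3,4,5,6,11,12}  (accept∈set)
'a' @ 2: {1,5,6,7,9,13}  (accept∈set)
'a' @ 3: {1,5,6,7}  (accept∈set)
'a' @ 4: {1,5,6,7}  (accept∈set)
after full input: {1,5,6,7}  (accept=1 in)

Answer: ACCEPT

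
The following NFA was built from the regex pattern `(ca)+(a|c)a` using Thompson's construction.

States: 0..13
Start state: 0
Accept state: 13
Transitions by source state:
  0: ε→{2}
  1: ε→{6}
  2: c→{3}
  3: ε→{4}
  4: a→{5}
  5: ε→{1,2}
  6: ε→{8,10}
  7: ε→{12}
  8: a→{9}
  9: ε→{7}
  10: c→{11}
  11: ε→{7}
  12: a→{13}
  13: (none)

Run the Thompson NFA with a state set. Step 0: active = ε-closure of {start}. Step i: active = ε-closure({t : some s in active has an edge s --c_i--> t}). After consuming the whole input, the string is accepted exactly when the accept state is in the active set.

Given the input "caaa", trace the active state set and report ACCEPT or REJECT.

start: ε-closure({0}) = {0,2}
'c' @ 1: {3,4}
'a' @ 2: {1,2,5,6,8,10}
'a' @ 3: {7,9,12}
'a' @ 4: {13}  ✓accept
after full input: {13}  (accept=13 in)

Answer: ACCEPT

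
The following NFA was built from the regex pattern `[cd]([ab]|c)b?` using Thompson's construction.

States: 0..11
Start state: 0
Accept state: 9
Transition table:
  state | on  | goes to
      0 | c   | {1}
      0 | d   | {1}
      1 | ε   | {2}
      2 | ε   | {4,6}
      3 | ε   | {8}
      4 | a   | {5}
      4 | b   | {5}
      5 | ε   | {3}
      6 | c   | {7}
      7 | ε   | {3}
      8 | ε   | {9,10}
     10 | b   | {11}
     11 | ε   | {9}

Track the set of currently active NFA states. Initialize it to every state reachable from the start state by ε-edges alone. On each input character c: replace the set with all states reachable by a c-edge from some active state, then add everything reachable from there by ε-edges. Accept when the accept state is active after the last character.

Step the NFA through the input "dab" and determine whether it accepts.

initial (ε-close {0}): {0}
'd' @ 1: {1,2,4,6}
'a' @ 2: {3,5,8,9,10}  (accept∈set)
'b' @ 3: {9,11}  (accept∈set)
end set {9,11} — state 9 in

Answer: ACCEPT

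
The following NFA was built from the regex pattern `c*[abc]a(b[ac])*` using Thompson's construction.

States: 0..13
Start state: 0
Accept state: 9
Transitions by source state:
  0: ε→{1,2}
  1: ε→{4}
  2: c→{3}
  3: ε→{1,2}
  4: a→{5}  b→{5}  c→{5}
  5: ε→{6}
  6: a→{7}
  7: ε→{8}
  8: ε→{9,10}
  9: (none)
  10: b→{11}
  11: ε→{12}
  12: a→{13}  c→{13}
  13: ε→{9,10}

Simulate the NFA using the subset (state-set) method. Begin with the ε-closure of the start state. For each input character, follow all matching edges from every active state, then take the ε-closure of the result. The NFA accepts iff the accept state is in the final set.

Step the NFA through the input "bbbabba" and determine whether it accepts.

initial (ε-close {0}): {0,1,2,4}
'b' @ 1: {5,6}
'b' @ 2: {}  — state set empty
rest 'babba' ignored (set empty)
after full input: {}  (accept=9 not in)

Answer: REJECT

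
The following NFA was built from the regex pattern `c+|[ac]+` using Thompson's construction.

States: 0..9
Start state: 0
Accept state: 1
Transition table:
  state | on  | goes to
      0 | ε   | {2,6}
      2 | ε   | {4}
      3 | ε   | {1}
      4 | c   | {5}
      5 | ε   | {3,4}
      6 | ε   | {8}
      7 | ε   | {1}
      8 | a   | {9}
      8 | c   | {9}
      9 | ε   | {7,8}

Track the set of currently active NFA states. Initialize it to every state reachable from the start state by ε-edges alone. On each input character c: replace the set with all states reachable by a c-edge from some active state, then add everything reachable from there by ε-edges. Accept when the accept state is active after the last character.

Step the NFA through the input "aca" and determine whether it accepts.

initial (ε-close {0}): {0,2,4,6,8}
'a' @ 1: {1,7,8,9}  ✓accept
'c' @ 2: {1,7,8,9}  ✓accept
'a' @ 3: {1,7,8,9}  ✓accept
final: {1,7,8,9}; accept 1 in set

Answer: ACCEPT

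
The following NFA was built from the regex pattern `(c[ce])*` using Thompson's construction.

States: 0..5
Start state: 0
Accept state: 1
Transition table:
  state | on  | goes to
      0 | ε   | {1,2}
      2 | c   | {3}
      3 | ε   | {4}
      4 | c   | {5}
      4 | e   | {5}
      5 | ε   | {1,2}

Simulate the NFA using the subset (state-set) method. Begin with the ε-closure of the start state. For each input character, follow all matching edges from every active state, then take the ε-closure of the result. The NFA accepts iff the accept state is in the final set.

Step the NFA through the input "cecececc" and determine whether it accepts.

Answer: ACCEPT

Steps:
start: ε-closure({0}) = {0,1,2}
'c' @ 1: {3,4}
'e' @ 2: {1,2,5}  (accept∈set)
'c' @ 3: {3,4}
'e' @ 4: {1,2,5}  (accept∈set)
'c' @ 5: {3,4}
'e' @ 6: {1,2,5}  (accept∈set)
'c' @ 7: {3,4}
'c' @ 8: {1,2,5}  (accept∈set)
final: {1,2,5}; accept 1 in set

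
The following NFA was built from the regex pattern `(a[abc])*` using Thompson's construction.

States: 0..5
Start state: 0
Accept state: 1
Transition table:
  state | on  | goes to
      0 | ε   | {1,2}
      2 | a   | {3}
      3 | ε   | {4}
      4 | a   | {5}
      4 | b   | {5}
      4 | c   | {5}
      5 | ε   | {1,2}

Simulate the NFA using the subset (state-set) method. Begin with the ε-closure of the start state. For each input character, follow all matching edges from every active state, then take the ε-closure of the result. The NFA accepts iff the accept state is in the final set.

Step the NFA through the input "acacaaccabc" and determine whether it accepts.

initial (ε-close {0}): {0,1,2}
'a' @ 1: {3,4}
'c' @ 2: {1,2,5}  [accepting]
'a' @ 3: {3,4}
'c' @ 4: {1,2,5}  [accepting]
'a' @ 5: {3,4}
'a' @ 6: {1,2,5}  [accepting]
'c' @ 7: {}  — state set empty
rest 'cabc' ignored (set empty)
final: {}; accept 1 not in set

Answer: REJECT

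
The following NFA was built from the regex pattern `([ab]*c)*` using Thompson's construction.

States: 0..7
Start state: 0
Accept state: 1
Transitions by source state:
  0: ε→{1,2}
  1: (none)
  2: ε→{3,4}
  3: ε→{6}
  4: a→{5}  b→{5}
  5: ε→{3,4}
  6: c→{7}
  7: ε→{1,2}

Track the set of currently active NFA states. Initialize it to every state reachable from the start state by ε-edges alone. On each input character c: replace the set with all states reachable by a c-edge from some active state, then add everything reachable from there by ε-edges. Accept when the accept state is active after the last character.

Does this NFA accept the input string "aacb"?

initial (ε-close {0}): {0,1,2,3,4,6}
'a' @ 1: {3,4,5,6}
'a' @ 2: {3,4,5,6}
'c' @ 3: {1,2,3,4,6,7}  (accept∈set)
'b' @ 4: {3,4,5,6}
after full input: {3,4,5,6}  (accept=1 not in)

Answer: REJECT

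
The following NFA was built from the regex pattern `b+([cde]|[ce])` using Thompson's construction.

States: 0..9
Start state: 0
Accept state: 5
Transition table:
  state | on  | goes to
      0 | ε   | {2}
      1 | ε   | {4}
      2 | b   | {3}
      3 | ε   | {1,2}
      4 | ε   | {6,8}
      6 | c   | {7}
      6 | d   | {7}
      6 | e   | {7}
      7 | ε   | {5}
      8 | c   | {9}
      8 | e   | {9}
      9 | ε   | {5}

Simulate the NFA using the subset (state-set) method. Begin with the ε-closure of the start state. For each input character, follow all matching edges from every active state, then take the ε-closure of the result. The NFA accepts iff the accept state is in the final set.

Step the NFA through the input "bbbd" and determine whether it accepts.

S₀ = ε-closure({0}) = {0,2}
'b' @ 1: {1,2,3,4,6,8}
'b' @ 2: {1,2,3,4,6,8}
'b' @ 3: {1,2,3,4,6,8}
'd' @ 4: {5,7}  (accept∈set)
end set {5,7} — state 5 in

Answer: ACCEPT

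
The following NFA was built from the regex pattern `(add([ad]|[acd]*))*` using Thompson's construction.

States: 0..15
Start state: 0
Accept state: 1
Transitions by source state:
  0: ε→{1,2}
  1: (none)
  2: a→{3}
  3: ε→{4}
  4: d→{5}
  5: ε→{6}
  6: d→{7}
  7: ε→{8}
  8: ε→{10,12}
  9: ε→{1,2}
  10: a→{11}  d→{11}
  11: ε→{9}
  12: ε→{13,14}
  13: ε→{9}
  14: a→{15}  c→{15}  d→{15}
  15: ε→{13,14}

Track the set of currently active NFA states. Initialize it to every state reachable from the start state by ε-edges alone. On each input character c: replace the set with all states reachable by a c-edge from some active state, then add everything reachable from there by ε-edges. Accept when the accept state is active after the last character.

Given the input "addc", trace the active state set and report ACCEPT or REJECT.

start: ε-closure({0}) = {0,1,2}
'a' @ 1: {3,4}
'd' @ 2: {5,6}
'd' @ 3: {1,2,7,8,9,10,12,13,14}  (accept∈set)
'c' @ 4: {1,2,9,13,14,15}  (accept∈set)
end set {1,2,9,13,14,15} — state 1 in

Answer: ACCEPT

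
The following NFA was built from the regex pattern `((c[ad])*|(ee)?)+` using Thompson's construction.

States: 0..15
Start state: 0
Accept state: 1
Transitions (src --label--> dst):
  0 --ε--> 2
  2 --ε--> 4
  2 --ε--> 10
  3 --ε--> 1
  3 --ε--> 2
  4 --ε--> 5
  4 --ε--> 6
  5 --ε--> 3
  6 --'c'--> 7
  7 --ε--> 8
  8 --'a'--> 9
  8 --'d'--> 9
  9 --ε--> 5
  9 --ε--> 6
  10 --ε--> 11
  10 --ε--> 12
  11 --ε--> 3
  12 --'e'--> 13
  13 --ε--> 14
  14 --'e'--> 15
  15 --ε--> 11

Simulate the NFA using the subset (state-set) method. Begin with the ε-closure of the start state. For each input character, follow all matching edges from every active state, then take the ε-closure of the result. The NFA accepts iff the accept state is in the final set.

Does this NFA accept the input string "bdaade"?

S₀ = ε-closure({0}) = {0,1,2,3,4,5,6,10,11,12}
'b' @ 1: {}  — no active states
rest 'daade' ignored (set empty)
after full input: {}  (accept=1 not in)

Answer: REJECT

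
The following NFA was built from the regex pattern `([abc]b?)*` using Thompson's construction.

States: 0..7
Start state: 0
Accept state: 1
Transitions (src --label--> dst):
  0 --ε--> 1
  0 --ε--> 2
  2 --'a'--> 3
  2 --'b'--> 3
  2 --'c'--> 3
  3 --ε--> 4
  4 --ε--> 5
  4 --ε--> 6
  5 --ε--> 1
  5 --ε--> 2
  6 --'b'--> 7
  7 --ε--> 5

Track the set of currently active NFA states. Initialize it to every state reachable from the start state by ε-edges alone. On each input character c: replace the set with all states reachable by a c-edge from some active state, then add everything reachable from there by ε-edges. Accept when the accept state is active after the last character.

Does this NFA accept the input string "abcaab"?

initial (ε-close {0}): {0,1,2}
'a' @ 1: {1,2,3,4,5,6}  ✓accept
'b' @ 2: {1,2,3,4,5,6,7}  ✓accept
'c' @ 3: {1,2,3,4,5,6}  ✓accept
'a' @ 4: {1,2,3,4,5,6}  ✓accept
'a' @ 5: {1,2,3,4,5,6}  ✓accept
'b' @ 6: {1,2,3,4,5,6,7}  ✓accept
final: {1,2,3,4,5,6,7}; accept 1 in set

Answer: ACCEPT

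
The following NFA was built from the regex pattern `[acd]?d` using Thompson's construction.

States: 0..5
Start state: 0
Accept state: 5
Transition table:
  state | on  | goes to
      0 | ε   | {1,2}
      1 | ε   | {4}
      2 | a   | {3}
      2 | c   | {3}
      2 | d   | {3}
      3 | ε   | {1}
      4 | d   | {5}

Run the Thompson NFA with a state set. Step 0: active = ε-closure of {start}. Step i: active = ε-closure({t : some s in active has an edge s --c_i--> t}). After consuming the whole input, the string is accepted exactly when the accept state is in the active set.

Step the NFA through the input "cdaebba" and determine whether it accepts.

Answer: REJECT

Derivation:
start: ε-closure({0}) = {0,1,2,4}
'c' @ 1: {1,3,4}
'd' @ 2: {5}  (accept∈set)
'a' @ 3: {}  — no active states
rest 'ebba' ignored (set empty)
end set {} — state 5 not in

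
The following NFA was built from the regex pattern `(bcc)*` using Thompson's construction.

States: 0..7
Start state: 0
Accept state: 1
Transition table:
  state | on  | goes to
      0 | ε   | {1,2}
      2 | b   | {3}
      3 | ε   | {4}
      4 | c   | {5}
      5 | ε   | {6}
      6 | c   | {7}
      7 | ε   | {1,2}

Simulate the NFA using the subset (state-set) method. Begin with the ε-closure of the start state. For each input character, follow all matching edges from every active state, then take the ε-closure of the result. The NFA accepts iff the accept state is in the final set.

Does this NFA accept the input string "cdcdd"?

initial (ε-close {0}): {0,1,2}
'c' @ 1: {}  — no active states
rest 'dcdd' ignored (set empty)
end set {} — state 1 not in

Answer: REJECT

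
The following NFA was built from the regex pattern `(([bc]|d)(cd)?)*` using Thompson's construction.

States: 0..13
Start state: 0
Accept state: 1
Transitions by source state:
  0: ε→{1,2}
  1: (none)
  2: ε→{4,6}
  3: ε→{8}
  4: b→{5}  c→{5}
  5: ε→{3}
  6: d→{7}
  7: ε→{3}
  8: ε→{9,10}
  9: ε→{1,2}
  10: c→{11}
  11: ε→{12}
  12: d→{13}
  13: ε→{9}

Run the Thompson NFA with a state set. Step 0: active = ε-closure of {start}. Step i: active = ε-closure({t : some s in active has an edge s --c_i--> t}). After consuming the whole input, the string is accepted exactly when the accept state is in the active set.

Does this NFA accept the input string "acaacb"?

initial (ε-close {0}): {0,1,2,4,6}
'a' @ 1: {}  — dead — no transitions
rest 'caacb' ignored (set empty)
final: {}; accept 1 not in set

Answer: REJECT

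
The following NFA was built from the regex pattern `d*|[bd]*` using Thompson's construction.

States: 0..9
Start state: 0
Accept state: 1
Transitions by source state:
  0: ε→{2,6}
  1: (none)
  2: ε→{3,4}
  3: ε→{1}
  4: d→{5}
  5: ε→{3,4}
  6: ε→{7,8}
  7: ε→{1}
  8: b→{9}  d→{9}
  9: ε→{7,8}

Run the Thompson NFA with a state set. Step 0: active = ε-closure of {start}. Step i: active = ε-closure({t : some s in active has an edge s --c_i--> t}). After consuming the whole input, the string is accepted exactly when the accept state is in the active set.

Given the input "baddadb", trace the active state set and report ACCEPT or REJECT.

S₀ = ε-closure({0}) = {0,1,2,3,4,6,7,8}
'b' @ 1: {1,7,8,9}  [accepting]
'a' @ 2: {}  — state set empty
rest 'ddadb' ignored (set empty)
final: {}; accept 1 not in set

Answer: REJECT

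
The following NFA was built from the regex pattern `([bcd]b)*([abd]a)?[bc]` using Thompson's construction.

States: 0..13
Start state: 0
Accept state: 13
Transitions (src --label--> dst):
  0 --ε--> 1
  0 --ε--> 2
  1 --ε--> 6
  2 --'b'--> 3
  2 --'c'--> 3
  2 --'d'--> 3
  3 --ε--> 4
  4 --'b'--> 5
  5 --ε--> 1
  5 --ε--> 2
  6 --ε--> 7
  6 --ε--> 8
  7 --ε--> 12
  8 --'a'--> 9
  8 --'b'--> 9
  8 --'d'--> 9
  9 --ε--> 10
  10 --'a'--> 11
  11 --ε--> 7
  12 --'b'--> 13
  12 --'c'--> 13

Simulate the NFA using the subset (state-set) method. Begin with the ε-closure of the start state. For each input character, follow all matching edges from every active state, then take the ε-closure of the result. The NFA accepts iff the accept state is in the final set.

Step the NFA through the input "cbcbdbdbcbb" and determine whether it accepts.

Answer: ACCEPT

Steps:
start: ε-closure({0}) = {0,1,2,6,7,8,12}
'c' @ 1: {3,4,13}  (accept∈set)
'b' @ 2: {1,2,5,6,7,8,12}
'c' @ 3: {3,4,13}  (accept∈set)
'b' @ 4: {1,2,5,6,7,8,12}
'd' @ 5: {3,4,9,10}
'b' @ 6: {1,2,5,6,7,8,12}
'd' @ 7: {3,4,9,10}
'b' @ 8: {1,2,5,6,7,8,12}
'c' @ 9: {3,4,13}  (accept∈set)
'b' @ 10: {1,2,5,6,7,8,12}
'b' @ 11: {3,4,9,10,13}  (accept∈set)
final: {3,4,9,10,13}; accept 13 in set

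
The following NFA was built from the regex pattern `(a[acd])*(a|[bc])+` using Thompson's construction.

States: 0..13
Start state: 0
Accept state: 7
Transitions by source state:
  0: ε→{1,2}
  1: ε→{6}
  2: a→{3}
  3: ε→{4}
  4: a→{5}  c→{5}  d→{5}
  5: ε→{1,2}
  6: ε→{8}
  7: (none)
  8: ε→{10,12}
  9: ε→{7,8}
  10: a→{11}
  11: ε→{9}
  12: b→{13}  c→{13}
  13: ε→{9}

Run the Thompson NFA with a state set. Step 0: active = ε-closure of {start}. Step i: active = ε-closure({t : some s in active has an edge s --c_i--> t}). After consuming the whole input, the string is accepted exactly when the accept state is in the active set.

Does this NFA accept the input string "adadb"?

Answer: ACCEPT

Derivation:
initial (ε-close {0}): {0,1,2,6,8,10,12}
'a' @ 1: {3,4,7,8,9,10,11,12}  [accepting]
'd' @ 2: {1,2,5,6,8,10,12}
'a' @ 3: {3,4,7,8,9,10,11,12}  [accepting]
'd' @ 4: {1,2,5,6,8,10,12}
'b' @ 5: {7,8,9,10,12,13}  [accepting]
end set {7,8,9,10,12,13} — state 7 in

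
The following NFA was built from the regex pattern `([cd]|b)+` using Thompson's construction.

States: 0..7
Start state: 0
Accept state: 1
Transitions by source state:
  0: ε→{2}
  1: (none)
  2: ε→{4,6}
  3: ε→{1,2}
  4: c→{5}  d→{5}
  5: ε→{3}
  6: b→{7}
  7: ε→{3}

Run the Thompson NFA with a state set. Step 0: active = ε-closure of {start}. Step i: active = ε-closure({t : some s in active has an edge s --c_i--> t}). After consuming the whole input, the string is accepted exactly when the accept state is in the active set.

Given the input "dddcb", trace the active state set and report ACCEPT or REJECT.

S₀ = ε-closure({0}) = {0,2,4,6}
'd' @ 1: {1,2,3,4,5,6}  ✓accept
'd' @ 2: {1,2,3,4,5,6}  ✓accept
'd' @ 3: {1,2,3,4,5,6}  ✓accept
'c' @ 4: {1,2,3,4,5,6}  ✓accept
'b' @ 5: {1,2,3,4,6,7}  ✓accept
end set {1,2,3,4,6,7} — state 1 in

Answer: ACCEPT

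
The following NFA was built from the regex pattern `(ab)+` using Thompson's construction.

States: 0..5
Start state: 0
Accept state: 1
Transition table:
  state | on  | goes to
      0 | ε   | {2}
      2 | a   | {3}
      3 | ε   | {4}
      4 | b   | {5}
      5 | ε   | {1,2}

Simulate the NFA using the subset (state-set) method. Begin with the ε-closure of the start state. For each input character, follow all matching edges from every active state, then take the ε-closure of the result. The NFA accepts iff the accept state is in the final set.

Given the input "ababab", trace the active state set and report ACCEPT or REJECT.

initial (ε-close {0}): {0,2}
'a' @ 1: {3,4}
'b' @ 2: {1,2,5}  (accept∈set)
'a' @ 3: {3,4}
'b' @ 4: {1,2,5}  (accept∈set)
'a' @ 5: {3,4}
'b' @ 6: {1,2,5}  (accept∈set)
final: {1,2,5}; accept 1 in set

Answer: ACCEPT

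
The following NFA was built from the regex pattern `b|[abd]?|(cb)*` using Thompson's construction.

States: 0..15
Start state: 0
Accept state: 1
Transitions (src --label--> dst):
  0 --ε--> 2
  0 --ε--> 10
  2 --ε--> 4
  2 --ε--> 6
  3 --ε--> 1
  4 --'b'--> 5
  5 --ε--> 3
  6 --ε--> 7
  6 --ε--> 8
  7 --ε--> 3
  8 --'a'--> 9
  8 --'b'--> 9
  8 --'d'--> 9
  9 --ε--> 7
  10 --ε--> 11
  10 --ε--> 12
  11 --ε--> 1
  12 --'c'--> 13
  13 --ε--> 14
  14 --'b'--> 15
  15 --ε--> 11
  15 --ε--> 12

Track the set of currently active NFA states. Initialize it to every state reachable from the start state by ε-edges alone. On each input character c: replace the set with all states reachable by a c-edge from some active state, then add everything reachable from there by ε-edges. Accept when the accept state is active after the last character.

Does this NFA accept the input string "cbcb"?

S₀ = ε-closure({0}) = {0,1,2,3,4,6,7,8,10,11,12}
'c' @ 1: {13,14}
'b' @ 2: {1,11,12,15}  [accepting]
'c' @ 3: {13,14}
'b' @ 4: {1,11,12,15}  [accepting]
after full input: {1,11,12,15}  (accept=1 in)

Answer: ACCEPT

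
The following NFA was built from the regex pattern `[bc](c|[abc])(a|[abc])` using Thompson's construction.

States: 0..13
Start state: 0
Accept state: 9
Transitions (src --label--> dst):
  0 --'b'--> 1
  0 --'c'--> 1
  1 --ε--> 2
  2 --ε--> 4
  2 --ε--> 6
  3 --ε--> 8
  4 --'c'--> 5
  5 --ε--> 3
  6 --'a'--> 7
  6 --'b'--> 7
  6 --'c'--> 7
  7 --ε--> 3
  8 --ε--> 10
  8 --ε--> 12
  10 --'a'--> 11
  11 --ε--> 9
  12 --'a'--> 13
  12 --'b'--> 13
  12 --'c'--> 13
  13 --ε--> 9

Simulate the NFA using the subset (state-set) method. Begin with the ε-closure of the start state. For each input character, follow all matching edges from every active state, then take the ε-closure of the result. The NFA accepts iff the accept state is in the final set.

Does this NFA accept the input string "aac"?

S₀ = ε-closure({0}) = {0}
'a' @ 1: {}  — dead — no transitions
rest 'ac' ignored (set empty)
final: {}; accept 9 not in set

Answer: REJECT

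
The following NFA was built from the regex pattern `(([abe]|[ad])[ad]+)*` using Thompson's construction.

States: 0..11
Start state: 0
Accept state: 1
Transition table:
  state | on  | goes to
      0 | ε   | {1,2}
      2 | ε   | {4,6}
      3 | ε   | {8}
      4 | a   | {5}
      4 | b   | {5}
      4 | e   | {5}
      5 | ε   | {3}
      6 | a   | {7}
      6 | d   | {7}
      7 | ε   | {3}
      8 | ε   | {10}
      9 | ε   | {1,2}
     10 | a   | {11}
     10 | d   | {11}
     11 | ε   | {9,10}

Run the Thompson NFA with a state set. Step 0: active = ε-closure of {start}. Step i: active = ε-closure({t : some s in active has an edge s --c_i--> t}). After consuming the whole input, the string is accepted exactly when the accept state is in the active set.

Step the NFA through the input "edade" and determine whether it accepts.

S₀ = ε-closure({0}) = {0,1,2,4,6}
'e' @ 1: {3,5,8,10}
'd' @ 2: {1,2,4,6,9,10,11}  (accept∈set)
'a' @ 3: {1,2,3,4,5,6,7,8,9,10,11}  (accept∈set)
'd' @ 4: {1,2,3,4,6,7,8,9,10,11}  (accept∈set)
'e' @ 5: {3,5,8,10}
end set {3,5,8,10} — state 1 not in

Answer: REJECT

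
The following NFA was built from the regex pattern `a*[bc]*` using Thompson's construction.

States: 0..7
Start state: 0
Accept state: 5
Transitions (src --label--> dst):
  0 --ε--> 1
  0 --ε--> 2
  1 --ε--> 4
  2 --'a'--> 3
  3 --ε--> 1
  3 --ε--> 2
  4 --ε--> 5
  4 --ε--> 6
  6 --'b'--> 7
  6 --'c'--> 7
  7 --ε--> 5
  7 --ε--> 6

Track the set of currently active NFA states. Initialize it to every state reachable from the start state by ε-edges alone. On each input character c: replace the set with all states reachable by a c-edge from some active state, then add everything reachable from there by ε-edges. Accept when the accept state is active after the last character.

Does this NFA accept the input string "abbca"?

Answer: REJECT

Derivation:
start: ε-closure({0}) = {0,1,2,4,5,6}
'a' @ 1: {1,2,3,4,5,6}  ✓accept
'b' @ 2: {5,6,7}  ✓accept
'b' @ 3: {5,6,7}  ✓accept
'c' @ 4: {5,6,7}  ✓accept
'a' @ 5: {}  — dead — no transitions
end set {} — state 5 not in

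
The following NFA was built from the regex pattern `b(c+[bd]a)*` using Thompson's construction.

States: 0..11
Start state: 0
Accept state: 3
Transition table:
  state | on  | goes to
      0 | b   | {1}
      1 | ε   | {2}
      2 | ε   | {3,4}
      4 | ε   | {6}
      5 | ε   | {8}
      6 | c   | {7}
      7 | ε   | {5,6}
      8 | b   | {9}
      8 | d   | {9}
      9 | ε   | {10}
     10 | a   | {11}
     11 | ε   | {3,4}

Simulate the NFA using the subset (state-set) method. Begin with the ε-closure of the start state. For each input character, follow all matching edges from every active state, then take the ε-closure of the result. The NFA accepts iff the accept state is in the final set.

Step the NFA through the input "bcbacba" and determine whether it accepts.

initial (ε-close {0}): {0}
'b' @ 1: {1,2,3,4,6}  ✓accept
'c' @ 2: {5,6,7,8}
'b' @ 3: {9,10}
'a' @ 4: {3,4,6,11}  ✓accept
'c' @ 5: {5,6,7,8}
'b' @ 6: {9,10}
'a' @ 7: {3,4,6,11}  ✓accept
after full input: {3,4,6,11}  (accept=3 in)

Answer: ACCEPT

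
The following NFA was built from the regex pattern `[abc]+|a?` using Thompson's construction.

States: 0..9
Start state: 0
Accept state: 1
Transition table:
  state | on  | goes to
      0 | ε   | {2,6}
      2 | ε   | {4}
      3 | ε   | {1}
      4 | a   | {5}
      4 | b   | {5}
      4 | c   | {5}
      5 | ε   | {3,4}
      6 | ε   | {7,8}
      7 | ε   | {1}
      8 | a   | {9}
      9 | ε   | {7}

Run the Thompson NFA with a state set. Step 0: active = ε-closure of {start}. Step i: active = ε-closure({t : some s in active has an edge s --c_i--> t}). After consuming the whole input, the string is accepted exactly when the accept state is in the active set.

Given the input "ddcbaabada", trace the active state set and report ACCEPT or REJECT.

Answer: REJECT

Steps:
start: ε-closure({0}) = {0,1,2,4,6,7,8}
'd' @ 1: {}  — no active states
rest 'dcbaabada' ignored (set empty)
final: {}; accept 1 not in set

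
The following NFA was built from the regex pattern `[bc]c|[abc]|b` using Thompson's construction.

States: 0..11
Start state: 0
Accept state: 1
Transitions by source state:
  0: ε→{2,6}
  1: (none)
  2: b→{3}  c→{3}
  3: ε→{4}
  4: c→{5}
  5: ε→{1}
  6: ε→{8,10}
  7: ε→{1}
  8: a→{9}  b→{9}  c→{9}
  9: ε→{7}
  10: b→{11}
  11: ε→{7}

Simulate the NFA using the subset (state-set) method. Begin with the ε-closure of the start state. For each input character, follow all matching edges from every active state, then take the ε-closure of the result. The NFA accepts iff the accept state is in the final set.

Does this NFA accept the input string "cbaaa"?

Answer: REJECT

Trace:
S₀ = ε-closure({0}) = {0,2,6,8,10}
'c' @ 1: {1,3,4,7,9}  (accept∈set)
'b' @ 2: {}  — state set empty
rest 'aaa' ignored (set empty)
end set {} — state 1 not in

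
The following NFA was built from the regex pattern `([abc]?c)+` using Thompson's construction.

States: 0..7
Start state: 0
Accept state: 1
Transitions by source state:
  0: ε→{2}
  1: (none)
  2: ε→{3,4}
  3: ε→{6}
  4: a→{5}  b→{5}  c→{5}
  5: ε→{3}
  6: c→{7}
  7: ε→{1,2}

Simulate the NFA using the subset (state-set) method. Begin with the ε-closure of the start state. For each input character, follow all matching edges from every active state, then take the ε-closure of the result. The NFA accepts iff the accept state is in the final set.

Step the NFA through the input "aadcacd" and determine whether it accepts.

start: ε-closure({0}) = {0,2,3,4,6}
'a' @ 1: {3,5,6}
'a' @ 2: {}  — no active states
rest 'dcacd' ignored (set empty)
end set {} — state 1 not in

Answer: REJECT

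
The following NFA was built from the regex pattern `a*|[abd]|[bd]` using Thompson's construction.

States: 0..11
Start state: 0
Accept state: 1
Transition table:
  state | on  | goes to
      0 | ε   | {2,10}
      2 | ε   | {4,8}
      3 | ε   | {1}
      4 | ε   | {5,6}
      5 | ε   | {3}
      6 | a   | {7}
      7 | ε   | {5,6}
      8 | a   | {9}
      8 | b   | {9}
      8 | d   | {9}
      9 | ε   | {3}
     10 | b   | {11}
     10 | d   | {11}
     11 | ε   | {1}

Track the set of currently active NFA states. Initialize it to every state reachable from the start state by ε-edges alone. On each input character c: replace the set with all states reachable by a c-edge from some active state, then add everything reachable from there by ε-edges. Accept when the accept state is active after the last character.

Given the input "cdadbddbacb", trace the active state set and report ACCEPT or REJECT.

S₀ = ε-closure({0}) = {0,1,2,3,4,5,6,8,10}
'c' @ 1: {}  — no active states
rest 'dadbddbacb' ignored (set empty)
final: {}; accept 1 not in set

Answer: REJECT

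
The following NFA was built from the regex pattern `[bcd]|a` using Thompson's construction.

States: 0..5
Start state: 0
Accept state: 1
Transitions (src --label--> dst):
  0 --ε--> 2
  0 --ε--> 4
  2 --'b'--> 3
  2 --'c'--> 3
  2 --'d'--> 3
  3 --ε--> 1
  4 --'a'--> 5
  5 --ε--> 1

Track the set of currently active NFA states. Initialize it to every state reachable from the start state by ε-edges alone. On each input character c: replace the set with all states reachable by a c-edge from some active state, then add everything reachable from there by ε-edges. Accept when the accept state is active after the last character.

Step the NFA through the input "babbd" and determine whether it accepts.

Answer: REJECT

Steps:
initial (ε-close {0}): {0,2,4}
'b' @ 1: {1,3}  ✓accept
'a' @ 2: {}  — state set empty
rest 'bbd' ignored (set empty)
final: {}; accept 1 not in set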